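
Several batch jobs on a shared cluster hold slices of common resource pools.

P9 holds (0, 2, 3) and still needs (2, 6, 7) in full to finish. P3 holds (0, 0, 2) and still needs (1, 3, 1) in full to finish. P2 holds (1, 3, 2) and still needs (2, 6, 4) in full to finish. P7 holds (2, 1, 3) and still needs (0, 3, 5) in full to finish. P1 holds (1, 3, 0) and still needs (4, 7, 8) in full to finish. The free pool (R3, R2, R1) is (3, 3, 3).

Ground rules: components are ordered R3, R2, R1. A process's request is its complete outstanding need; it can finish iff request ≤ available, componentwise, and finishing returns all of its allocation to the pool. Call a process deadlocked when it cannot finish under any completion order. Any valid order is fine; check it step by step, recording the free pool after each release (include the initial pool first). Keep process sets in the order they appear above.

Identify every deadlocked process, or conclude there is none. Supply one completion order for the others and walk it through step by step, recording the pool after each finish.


Deadlocked: P9, P2 and P1.
Key observation: P3, P7 can finish, but then (5, 4, 8) is all there is, and the blocked group's R2 demands exceed it.
A valid finishing order for the others: P3, P7. Verifying each step:
  pool = (3, 3, 3)
  P3 needs (1, 3, 1) <= (3, 3, 3) -> finishes; pool += (0, 0, 2) = (3, 3, 5)
  P7 needs (0, 3, 5) <= (3, 3, 5) -> finishes; pool += (2, 1, 3) = (5, 4, 8)
The stuck group stays short no matter what:
  P9 still needs (2, 6, 7) but only (5, 4, 8) is free — short on R2
  P2 still needs (2, 6, 4) but only (5, 4, 8) is free — short on R2
  P1 still needs (4, 7, 8) but only (5, 4, 8) is free — short on R2


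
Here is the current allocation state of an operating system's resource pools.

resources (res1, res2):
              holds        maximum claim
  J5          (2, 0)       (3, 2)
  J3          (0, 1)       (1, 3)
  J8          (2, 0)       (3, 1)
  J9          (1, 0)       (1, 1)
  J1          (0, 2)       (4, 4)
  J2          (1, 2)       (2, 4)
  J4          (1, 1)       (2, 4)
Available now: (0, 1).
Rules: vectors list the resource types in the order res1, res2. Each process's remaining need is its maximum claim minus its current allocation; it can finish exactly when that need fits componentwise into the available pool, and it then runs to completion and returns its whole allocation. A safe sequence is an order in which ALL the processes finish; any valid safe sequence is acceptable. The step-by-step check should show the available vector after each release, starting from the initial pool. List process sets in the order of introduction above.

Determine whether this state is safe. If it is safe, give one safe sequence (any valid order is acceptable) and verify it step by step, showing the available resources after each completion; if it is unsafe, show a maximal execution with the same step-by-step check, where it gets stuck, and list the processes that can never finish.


The state is UNSAFE.
Key observation: the wall is res2: completing J9, J8 brings the pool only to (3, 1), and all the rest need more.
A maximal execution: J9, J8 — then nothing else fits. Walking it through:
  pool = (0, 1)
  J9 needs (0, 1) <= (0, 1) -> finishes; pool += (1, 0) = (1, 1)
  J8 needs (1, 1) <= (1, 1) -> finishes; pool += (2, 0) = (3, 1)
  J5 still needs (1, 2) but only (3, 1) is free — short on res2
  J3 still needs (1, 2) but only (3, 1) is free — short on res2
  J1 still needs (4, 2) but only (3, 1) is free — short on res1 and res2
  J2 still needs (1, 2) but only (3, 1) is free — short on res2
  J4 still needs (1, 3) but only (3, 1) is free — short on res2
Permanently blocked: J5, J3, J1, J2 and J4.


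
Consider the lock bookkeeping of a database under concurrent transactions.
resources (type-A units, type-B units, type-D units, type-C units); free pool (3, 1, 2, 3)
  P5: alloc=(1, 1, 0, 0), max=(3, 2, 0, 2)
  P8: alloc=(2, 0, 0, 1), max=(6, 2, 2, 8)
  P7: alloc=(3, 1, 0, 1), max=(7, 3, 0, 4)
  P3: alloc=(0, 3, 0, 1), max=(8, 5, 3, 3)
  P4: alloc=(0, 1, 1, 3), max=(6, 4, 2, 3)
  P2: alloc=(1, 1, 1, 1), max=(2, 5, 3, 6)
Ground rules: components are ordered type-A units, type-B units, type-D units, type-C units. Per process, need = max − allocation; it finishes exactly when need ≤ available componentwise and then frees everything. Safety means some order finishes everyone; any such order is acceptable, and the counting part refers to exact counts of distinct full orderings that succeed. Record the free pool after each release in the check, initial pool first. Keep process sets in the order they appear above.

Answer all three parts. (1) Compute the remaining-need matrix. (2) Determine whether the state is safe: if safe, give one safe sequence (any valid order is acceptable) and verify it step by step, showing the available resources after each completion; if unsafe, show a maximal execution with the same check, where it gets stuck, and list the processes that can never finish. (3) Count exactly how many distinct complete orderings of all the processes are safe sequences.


(1) Remaining need (order type-A units, type-B units, type-D units, type-C units):
  P5: (2, 1, 0, 2)
  P8: (4, 2, 2, 7)
  P7: (4, 2, 0, 3)
  P3: (8, 2, 3, 2)
  P4: (6, 3, 1, 0)
  P2: (1, 4, 2, 5)
(2) SAFE. One safe sequence: P5, P7, P4, P2, P3, P8.
Key observation: the order's first zero-slack moment is P5 ((2, 1, 0, 2) needed, (3, 1, 2, 3) free — a requested resource with nothing to spare).
Step-by-step check:
  pool = (3, 1, 2, 3)
  run P5 (needs (2, 1, 0, 2), free (3, 1, 2, 3)); after release of (1, 1, 0, 0) the pool is (4, 2, 2, 3)
  run P7 (needs (4, 2, 0, 3), free (4, 2, 2, 3)); after release of (3, 1, 0, 1) the pool is (7, 3, 2, 4)
  run P4 (needs (6, 3, 1, 0), free (7, 3, 2, 4)); after release of (0, 1, 1, 3) the pool is (7, 4, 3, 7)
  run P2 (needs (1, 4, 2, 5), free (7, 4, 3, 7)); after release of (1, 1, 1, 1) the pool is (8, 5, 4, 8)
  run P3 (needs (8, 2, 3, 2), free (8, 5, 4, 8)); after release of (0, 3, 0, 1) the pool is (8, 8, 4, 9)
  run P8 (needs (4, 2, 2, 7), free (8, 8, 4, 9)); after release of (2, 0, 0, 1) the pool is (10, 8, 4, 10)
(3) Exactly 4 of the possible complete orderings are safe sequences.


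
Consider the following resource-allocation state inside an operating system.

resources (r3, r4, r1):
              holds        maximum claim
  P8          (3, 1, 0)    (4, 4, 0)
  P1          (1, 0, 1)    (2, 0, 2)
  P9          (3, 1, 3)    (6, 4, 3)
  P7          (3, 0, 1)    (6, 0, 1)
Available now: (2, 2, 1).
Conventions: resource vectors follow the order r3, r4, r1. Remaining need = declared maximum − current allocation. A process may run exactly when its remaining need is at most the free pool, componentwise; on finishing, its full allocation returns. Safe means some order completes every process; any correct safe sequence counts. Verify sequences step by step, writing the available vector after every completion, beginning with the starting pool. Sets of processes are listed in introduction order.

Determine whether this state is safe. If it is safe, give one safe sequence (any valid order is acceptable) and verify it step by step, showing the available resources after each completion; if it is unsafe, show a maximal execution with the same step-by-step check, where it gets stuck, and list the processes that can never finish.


The state is UNSAFE.
Key observation: no order helps: past P1, P7, the free pool tops out at (6, 2, 3), below what each blocked process needs in r4.
Going as far as possible: P1, P7; after that, nothing fits. Step-by-step check:
  pool = (2, 2, 1)
  P1: need (1, 0, 1) fits (2, 2, 1); releases (1, 0, 1), pool now (3, 2, 2)
  P7: need (3, 0, 0) fits (3, 2, 2); releases (3, 0, 1), pool now (6, 2, 3)
  blocked: P8 wants (1, 3, 0), pool (6, 2, 3) — not enough r4
  blocked: P9 wants (3, 3, 0), pool (6, 2, 3) — not enough r4
Processes that can never finish: P8 and P9.


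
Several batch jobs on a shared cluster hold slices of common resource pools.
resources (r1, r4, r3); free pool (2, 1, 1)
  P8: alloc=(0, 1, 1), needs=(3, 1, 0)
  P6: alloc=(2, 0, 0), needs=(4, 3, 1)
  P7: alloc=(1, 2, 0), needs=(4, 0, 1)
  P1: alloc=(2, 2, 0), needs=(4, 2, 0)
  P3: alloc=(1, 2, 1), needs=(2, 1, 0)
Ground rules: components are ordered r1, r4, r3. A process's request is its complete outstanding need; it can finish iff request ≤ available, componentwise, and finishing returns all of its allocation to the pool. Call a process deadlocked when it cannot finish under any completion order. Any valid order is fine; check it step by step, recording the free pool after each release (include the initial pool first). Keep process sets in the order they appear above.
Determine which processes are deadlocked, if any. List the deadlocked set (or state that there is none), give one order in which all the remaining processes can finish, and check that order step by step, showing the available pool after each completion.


Deadlocked: P6, P7 and P1.
Key observation: no order helps: past P3, P8, the free pool tops out at (3, 4, 3), below what each blocked process needs in r1.
One completion order for the rest: P3, P8. Walking it through:
  pool = (2, 1, 1)
  P3: need (2, 1, 0) fits (2, 1, 1); releases (1, 2, 1), pool now (3, 3, 2)
  P8: need (3, 1, 0) fits (3, 3, 2); releases (0, 1, 1), pool now (3, 4, 3)
The blocked processes can never fit:
  blocked: P6 wants (4, 3, 1), pool (3, 4, 3) — not enough r1
  blocked: P7 wants (4, 0, 1), pool (3, 4, 3) — not enough r1
  blocked: P1 wants (4, 2, 0), pool (3, 4, 3) — not enough r1


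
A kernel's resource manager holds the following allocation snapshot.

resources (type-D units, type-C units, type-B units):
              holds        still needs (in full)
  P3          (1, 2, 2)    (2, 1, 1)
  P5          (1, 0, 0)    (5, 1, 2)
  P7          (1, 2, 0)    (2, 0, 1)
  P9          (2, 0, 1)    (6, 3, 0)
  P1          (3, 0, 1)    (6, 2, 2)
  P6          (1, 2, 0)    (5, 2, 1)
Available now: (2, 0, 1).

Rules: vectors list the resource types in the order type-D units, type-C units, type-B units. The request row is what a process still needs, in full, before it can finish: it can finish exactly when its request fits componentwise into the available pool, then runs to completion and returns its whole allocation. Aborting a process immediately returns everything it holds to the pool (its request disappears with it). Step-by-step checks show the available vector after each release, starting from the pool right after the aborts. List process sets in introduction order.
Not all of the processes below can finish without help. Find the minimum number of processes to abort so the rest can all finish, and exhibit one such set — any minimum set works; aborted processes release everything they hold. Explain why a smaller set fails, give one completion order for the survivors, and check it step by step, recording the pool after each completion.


The answer: abort P5.
Key observation: before aborting P5, P6 was permanently blocked — no order could ever run it; afterwards it completes at step 3.
No smaller set exists: with zero aborts the deadlock remains.
One survivor order: P7, P3, P6, P1, P9. Verifying each step (post-abort pool first):
  pool = (3, 0, 1)
  run P7 (needs (2, 0, 1), free (3, 0, 1)); after release of (1, 2, 0) the pool is (4, 2, 1)
  run P3 (needs (2, 1, 1), free (4, 2, 1)); after release of (1, 2, 2) the pool is (5, 4, 3)
  run P6 (needs (5, 2, 1), free (5, 4, 3)); after release of (1, 2, 0) the pool is (6, 6, 3)
  run P1 (needs (6, 2, 2), free (6, 6, 3)); after release of (3, 0, 1) the pool is (9, 6, 4)
  run P9 (needs (6, 3, 0), free (9, 6, 4)); after release of (2, 0, 1) the pool is (11, 6, 5)


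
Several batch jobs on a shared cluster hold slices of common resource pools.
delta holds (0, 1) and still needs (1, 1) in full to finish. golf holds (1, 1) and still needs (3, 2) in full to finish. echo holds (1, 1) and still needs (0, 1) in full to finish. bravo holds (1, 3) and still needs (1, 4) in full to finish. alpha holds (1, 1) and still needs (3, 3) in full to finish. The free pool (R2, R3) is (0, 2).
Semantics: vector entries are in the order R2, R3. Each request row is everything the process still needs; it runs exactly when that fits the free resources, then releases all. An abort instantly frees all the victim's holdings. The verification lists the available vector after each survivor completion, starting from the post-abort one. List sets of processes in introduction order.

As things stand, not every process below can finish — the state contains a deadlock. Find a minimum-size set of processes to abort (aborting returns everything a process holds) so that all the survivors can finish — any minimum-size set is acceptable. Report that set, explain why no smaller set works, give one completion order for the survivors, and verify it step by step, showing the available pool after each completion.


Minimum abort set: golf.
Key observation: no ordering could ever have run alpha before the abort of golf; with (1, 1) back in the pool it fits at step 4.
No smaller set exists: with zero aborts the deadlock remains.
The survivors complete as echo, delta, bravo, alpha. Walking it through (starting from the post-abort pool):
  pool = (1, 3)
  echo needs (0, 1) <= (1, 3) -> finishes; pool += (1, 1) = (2, 4)
  delta needs (1, 1) <= (2, 4) -> finishes; pool += (0, 1) = (2, 5)
  bravo needs (1, 4) <= (2, 5) -> finishes; pool += (1, 3) = (3, 8)
  alpha needs (3, 3) <= (3, 8) -> finishes; pool += (1, 1) = (4, 9)


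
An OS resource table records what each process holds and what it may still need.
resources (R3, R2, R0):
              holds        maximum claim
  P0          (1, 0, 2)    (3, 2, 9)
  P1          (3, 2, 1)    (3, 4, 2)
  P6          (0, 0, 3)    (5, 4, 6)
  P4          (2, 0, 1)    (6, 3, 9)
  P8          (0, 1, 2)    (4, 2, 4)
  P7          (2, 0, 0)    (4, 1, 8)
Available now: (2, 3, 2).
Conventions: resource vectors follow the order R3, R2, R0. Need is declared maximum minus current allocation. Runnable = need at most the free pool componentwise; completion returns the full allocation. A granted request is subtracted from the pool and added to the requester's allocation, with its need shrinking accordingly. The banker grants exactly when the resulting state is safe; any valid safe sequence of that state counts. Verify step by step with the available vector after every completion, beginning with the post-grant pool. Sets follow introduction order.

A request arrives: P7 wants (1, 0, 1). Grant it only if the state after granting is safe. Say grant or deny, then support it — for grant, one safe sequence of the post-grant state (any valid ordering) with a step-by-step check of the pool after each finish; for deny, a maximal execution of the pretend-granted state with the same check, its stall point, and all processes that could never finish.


DENY. Granting would leave the state unsafe.
Key observation: after P1, P8 the pool peaks at (4, 6, 4), and each blocked process is short somewhere: P0 on R0; P6 on R3; P4 on R0; P7 on R0.
On the post-grant state, P1, P8 is a maximal run — nothing extends it. Check, step by step:
  pool = (1, 3, 1)
  P1 needs (0, 2, 1) <= (1, 3, 1) -> finishes; pool += (3, 2, 1) = (4, 5, 2)
  P8 needs (4, 1, 2) <= (4, 5, 2) -> finishes; pool += (0, 1, 2) = (4, 6, 4)
  blocked: P0 wants (2, 2, 7), pool (4, 6, 4) — not enough R0
  blocked: P6 wants (5, 4, 3), pool (4, 6, 4) — not enough R3
  blocked: P4 wants (4, 3, 8), pool (4, 6, 4) — not enough R0
  blocked: P7 wants (1, 1, 7), pool (4, 6, 4) — not enough R0
Processes that could never finish after the grant: P0, P6, P4 and P7.


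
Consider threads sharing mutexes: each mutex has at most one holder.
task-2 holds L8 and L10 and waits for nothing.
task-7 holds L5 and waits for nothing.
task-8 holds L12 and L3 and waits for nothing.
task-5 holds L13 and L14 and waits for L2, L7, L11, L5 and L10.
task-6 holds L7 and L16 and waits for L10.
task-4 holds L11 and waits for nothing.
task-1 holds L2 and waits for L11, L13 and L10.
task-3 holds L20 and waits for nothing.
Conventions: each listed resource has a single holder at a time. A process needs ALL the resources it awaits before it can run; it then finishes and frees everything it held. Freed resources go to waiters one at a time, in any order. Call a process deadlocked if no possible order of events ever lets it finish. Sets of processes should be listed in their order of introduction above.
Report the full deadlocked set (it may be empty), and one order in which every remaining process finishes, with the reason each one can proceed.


The deadlocked set is task-5 and task-1.
Key observation: the wait chain closes on itself along task-5 -> task-1 -> task-5; no other process is dragged down with it.
One completion order for the rest: task-8, task-2, task-6, task-4, task-3, task-7.
Step-by-step check:
  task-8: no waits; runs immediately, freeing L12 and L3
  task-2: no waits; runs immediately, freeing L8 and L10
  run task-6 (all its waits — L10 — are resolved); releases L7 and L16
  task-4: no waits; runs immediately, freeing L11
  task-3: no waits; runs immediately, freeing L20
  task-7: no waits; runs immediately, freeing L5


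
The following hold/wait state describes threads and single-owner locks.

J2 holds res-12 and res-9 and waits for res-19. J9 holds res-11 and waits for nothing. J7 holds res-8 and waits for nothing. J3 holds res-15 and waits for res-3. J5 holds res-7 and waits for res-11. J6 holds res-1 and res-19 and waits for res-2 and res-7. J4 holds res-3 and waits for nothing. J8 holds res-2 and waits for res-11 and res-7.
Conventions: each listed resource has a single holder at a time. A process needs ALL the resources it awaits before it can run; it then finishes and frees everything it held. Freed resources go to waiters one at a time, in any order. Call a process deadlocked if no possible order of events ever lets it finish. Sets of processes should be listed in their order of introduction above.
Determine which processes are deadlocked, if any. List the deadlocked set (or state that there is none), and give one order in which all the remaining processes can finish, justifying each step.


No process is deadlocked.
Key observation: there is no circular wait here — follow any chain and it reaches a process that is free to run now.
A valid finishing order for the others: J9, J5, J4, J8, J3, J6, J7, J2.
Step-by-step check:
  run J9 (it waits on nothing); releases res-11
  J5: everything it awaited (res-11) is free; runs, freeing res-7
  run J4 (it waits on nothing); releases res-3
  J8: everything it awaited (res-11 and res-7) is free; runs, freeing res-2
  J3: everything it awaited (res-3) is free; runs, freeing res-15
  J6: everything it awaited (res-2 and res-7) is free; runs, freeing res-1 and res-19
  run J7 (it waits on nothing); releases res-8
  J2: everything it awaited (res-19) is free; runs, freeing res-12 and res-9


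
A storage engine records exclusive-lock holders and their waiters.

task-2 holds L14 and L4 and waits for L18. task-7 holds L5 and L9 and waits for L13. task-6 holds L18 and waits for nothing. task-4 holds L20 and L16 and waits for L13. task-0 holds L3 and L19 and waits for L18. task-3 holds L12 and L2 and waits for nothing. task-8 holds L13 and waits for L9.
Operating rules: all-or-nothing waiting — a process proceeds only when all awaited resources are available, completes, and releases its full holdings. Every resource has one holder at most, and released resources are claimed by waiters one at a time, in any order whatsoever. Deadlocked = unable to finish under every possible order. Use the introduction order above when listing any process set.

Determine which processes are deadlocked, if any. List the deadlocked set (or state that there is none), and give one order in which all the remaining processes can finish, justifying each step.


The deadlocked set is task-7, task-4 and task-8.
Key observation: the waits loop around task-7 -> task-8 -> task-7 with no way out; task-4 waits into the deadlock from upstream.
The rest can finish in the order task-6, task-2, task-3, task-0.
Verifying each step:
  task-6 waits on nothing -> runs at once and releases L18
  task-2 waits on L18 — all released -> runs and releases L14 and L4
  task-3 waits on nothing -> runs at once and releases L12 and L2
  task-0 waits on L18 — all released -> runs and releases L3 and L19


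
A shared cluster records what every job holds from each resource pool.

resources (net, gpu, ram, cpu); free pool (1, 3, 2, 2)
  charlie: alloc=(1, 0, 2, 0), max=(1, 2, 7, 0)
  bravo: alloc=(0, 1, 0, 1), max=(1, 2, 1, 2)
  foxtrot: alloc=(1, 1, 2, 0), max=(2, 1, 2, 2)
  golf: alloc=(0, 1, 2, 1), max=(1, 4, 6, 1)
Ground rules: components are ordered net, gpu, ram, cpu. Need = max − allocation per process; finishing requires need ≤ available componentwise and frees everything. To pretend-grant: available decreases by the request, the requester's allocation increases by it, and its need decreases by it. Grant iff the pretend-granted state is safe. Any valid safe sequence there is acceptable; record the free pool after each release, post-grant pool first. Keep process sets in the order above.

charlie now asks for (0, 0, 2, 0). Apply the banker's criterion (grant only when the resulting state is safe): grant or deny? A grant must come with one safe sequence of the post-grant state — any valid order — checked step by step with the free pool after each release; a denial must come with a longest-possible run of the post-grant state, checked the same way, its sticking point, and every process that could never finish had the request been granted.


DENY: after the grant no complete ordering would exist.
Key observation: once foxtrot, bravo finish, the pool peaks at (2, 5, 2, 3) — and every remaining process still needs more ram than that.
After a pretend grant, a maximal execution: foxtrot, bravo — then nothing else fits. Walking it through:
  pool = (1, 3, 0, 2)
  foxtrot needs (1, 0, 0, 2) <= (1, 3, 0, 2) -> finishes; pool += (1, 1, 2, 0) = (2, 4, 2, 2)
  bravo needs (1, 1, 1, 1) <= (2, 4, 2, 2) -> finishes; pool += (0, 1, 0, 1) = (2, 5, 2, 3)
  charlie still needs (0, 2, 3, 0) but only (2, 5, 2, 3) is free — short on ram
  golf still needs (1, 3, 4, 0) but only (2, 5, 2, 3) is free — short on ram
Processes that could never finish after the grant: charlie and golf.


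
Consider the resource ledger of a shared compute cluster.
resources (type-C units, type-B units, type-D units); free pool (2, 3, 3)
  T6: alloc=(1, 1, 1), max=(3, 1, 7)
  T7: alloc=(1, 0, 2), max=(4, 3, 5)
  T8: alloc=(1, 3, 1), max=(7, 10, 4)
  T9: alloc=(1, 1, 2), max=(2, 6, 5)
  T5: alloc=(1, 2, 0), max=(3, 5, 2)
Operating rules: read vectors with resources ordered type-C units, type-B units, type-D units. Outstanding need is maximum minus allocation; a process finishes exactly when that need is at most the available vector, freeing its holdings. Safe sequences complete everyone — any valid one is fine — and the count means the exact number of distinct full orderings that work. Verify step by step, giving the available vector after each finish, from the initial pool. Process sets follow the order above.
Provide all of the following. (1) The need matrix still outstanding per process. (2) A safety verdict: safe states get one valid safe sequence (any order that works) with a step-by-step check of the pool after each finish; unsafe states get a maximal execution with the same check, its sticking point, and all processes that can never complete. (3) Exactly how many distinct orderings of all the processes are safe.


(1) Remaining need (order type-C units, type-B units, type-D units):
  T6: (2, 0, 6)
  T7: (3, 3, 3)
  T8: (6, 7, 3)
  T9: (1, 5, 3)
  T5: (2, 3, 2)
(2) SAFE — a valid safe sequence is T5, T7, T9, T6, T8.
Key observation: reading the order forward, T5 is the first process whose need (2, 3, 2) meets the free pool (2, 3, 3) exactly on a resource it requests.
Walking it through:
  pool = (2, 3, 3)
  T5 needs (2, 3, 2) <= (2, 3, 3) -> finishes; pool += (1, 2, 0) = (3, 5, 3)
  T7 needs (3, 3, 3) <= (3, 5, 3) -> finishes; pool += (1, 0, 2) = (4, 5, 5)
  T9 needs (1, 5, 3) <= (4, 5, 5) -> finishes; pool += (1, 1, 2) = (5, 6, 7)
  T6 needs (2, 0, 6) <= (5, 6, 7) -> finishes; pool += (1, 1, 1) = (6, 7, 8)
  T8 needs (6, 7, 3) <= (6, 7, 8) -> finishes; pool += (1, 3, 1) = (7, 10, 9)
(3) Precisely 2 of the possible complete orderings are safe sequences.


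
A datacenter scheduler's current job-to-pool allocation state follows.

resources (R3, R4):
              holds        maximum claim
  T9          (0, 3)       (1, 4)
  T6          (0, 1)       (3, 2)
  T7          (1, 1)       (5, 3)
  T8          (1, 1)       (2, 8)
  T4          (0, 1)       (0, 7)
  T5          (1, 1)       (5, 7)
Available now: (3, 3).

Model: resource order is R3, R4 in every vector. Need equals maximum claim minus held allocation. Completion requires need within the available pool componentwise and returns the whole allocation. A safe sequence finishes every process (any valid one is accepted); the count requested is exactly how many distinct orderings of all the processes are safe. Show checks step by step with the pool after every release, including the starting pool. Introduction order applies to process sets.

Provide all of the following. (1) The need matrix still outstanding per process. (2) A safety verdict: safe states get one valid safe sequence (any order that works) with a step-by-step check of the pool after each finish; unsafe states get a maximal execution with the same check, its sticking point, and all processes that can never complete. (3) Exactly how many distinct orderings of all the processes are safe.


(1) Need matrix, components ordered R3, R4:
  T9: (1, 1)
  T6: (3, 1)
  T7: (4, 2)
  T8: (1, 7)
  T4: (0, 6)
  T5: (4, 6)
(2) SAFE — a valid safe sequence is T9, T6, T8, T7, T5, T4.
Key observation: the first exact fit in this order is T6 — it needs (3, 1) with (3, 6) free, meeting a requested resource to the last unit.
Check, step by step:
  pool = (3, 3)
  T9 needs (1, 1) <= (3, 3) -> finishes; pool += (0, 3) = (3, 6)
  T6 needs (3, 1) <= (3, 6) -> finishes; pool += (0, 1) = (3, 7)
  T8 needs (1, 7) <= (3, 7) -> finishes; pool += (1, 1) = (4, 8)
  T7 needs (4, 2) <= (4, 8) -> finishes; pool += (1, 1) = (5, 9)
  T5 needs (4, 6) <= (5, 9) -> finishes; pool += (1, 1) = (6, 10)
  T4 needs (0, 6) <= (6, 10) -> finishes; pool += (0, 1) = (6, 11)
(3) Exactly 24 of the possible complete orderings are safe sequences.


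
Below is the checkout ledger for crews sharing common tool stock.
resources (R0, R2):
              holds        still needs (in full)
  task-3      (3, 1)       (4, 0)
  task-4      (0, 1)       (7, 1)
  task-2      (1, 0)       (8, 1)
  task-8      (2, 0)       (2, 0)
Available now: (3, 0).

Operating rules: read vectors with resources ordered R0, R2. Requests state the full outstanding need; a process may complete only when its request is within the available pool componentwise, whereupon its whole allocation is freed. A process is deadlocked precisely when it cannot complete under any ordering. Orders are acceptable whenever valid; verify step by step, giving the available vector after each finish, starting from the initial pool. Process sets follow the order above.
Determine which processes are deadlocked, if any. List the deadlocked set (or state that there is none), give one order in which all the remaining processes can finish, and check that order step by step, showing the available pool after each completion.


No process is deadlocked.
Key observation: there is always a runnable process — task-8 first — so the state unwinds completely.
One completion order for the rest: task-8, task-3, task-2, task-4. Verifying each step:
  pool = (3, 0)
  task-8 needs (2, 0) <= (3, 0) -> finishes; pool += (2, 0) = (5, 0)
  task-3 needs (4, 0) <= (5, 0) -> finishes; pool += (3, 1) = (8, 1)
  task-2 needs (8, 1) <= (8, 1) -> finishes; pool += (1, 0) = (9, 1)
  task-4 needs (7, 1) <= (9, 1) -> finishes; pool += (0, 1) = (9, 2)


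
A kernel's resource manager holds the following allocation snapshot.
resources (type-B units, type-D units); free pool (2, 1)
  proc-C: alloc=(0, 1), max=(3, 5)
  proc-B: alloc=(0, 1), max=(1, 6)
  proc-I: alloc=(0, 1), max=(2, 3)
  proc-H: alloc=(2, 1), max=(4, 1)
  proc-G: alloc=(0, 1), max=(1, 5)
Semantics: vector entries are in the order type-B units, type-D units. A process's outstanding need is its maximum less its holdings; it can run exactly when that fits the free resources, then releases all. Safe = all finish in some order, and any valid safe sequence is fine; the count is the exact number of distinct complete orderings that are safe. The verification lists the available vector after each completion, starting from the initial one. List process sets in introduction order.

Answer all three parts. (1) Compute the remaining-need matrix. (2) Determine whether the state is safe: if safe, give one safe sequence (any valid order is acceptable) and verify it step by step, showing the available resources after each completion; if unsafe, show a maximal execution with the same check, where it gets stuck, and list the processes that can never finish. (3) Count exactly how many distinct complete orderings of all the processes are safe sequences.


(1) Remaining need (order type-B units, type-D units):
  proc-C: (3, 4)
  proc-B: (1, 5)
  proc-I: (2, 2)
  proc-H: (2, 0)
  proc-G: (1, 4)
(2) The state is UNSAFE.
Key observation: proc-H, proc-I can finish, but then (4, 3) is all there is, and the blocked group's type-D units demands exceed it.
The run proc-H, proc-I cannot be extended any further. Walking it through:
  pool = (2, 1)
  proc-H: need (2, 0) fits (2, 1); releases (2, 1), pool now (4, 2)
  proc-I: need (2, 2) fits (4, 2); releases (0, 1), pool now (4, 3)
  proc-C cannot run: need (3, 4) vs free (4, 3) (insufficient type-D units)
  proc-B cannot run: need (1, 5) vs free (4, 3) (insufficient type-D units)
  proc-G cannot run: need (1, 4) vs free (4, 3) (insufficient type-D units)
Never able to finish: proc-C, proc-B and proc-G.
(3) The exact count: 0 of the possible complete orderings are safe sequences.


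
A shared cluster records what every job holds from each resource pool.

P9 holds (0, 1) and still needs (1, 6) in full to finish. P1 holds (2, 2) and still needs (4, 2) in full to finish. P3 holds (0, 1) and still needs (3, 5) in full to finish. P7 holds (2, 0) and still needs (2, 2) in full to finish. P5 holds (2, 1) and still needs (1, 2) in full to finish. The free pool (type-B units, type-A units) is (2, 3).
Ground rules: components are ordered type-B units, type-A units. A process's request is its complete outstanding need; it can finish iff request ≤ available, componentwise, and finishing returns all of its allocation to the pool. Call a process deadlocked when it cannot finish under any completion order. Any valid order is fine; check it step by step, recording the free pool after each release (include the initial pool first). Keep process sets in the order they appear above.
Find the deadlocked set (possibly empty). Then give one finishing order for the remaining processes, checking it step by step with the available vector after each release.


The deadlocked set is empty.
Key observation: no deadlock: P7 fits now, and the freed resources carry the rest through.
The rest can finish in the order P7, P5, P1, P9, P3. Walking it through:
  pool = (2, 3)
  P7: need (2, 2) fits (2, 3); releases (2, 0), pool now (4, 3)
  P5: need (1, 2) fits (4, 3); releases (2, 1), pool now (6, 4)
  P1: need (4, 2) fits (6, 4); releases (2, 2), pool now (8, 6)
  P9: need (1, 6) fits (8, 6); releases (0, 1), pool now (8, 7)
  P3: need (3, 5) fits (8, 7); releases (0, 1), pool now (8, 8)


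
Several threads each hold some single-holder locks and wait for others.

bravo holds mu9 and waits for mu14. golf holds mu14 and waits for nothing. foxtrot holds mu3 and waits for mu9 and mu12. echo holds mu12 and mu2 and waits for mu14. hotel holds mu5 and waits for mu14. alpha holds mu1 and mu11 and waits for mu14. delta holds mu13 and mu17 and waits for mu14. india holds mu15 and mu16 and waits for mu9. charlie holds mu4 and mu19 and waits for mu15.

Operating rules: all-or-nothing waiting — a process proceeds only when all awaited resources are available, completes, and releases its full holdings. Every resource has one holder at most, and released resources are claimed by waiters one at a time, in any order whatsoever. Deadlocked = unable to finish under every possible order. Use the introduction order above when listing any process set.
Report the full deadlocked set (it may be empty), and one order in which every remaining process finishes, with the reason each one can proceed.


No process is deadlocked.
Key observation: although several processes wait, no cycle exists — each chain bottoms out at a free runner.
The rest can finish in the order golf, delta, bravo, echo, alpha, india, charlie, hotel, foxtrot.
Step-by-step check:
  run golf (it waits on nothing); releases mu14
  delta waits on mu14 — all released -> runs and releases mu13 and mu17
  bravo waits on mu14 — all released -> runs and releases mu9
  echo waits on mu14 — all released -> runs and releases mu12 and mu2
  alpha waits on mu14 — all released -> runs and releases mu1 and mu11
  india waits on mu9 — all released -> runs and releases mu15 and mu16
  charlie waits on mu15 — all released -> runs and releases mu4 and mu19
  hotel waits on mu14 — all released -> runs and releases mu5
  foxtrot waits on mu9 and mu12 — all released -> runs and releases mu3


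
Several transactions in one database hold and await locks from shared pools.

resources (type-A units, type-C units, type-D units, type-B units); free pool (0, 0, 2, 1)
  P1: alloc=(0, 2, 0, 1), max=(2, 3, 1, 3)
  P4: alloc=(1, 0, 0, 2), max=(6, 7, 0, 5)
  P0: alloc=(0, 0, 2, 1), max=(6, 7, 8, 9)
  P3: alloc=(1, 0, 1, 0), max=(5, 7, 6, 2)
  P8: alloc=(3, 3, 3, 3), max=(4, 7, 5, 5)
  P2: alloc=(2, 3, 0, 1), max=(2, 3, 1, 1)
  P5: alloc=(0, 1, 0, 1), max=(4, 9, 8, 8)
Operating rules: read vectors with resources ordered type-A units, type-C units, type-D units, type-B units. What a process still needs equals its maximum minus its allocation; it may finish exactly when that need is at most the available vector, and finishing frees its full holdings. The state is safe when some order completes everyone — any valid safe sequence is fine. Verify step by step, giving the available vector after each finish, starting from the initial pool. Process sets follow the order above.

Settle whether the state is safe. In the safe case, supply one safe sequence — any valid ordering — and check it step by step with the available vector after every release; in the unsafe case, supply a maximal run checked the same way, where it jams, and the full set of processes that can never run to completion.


SAFE. One safe sequence: P2, P1, P8, P4, P3, P0, P5.
Key observation: P1 marks the first exact bind of the order: its need (2, 1, 1, 2) fits the free (2, 3, 2, 2) with zero slack on a requested resource.
Step-by-step check:
  pool = (0, 0, 2, 1)
  P2 needs (0, 0, 1, 0) <= (0, 0, 2, 1) -> finishes; pool += (2, 3, 0, 1) = (2, 3, 2, 2)
  P1 needs (2, 1, 1, 2) <= (2, 3, 2, 2) -> finishes; pool += (0, 2, 0, 1) = (2, 5, 2, 3)
  P8 needs (1, 4, 2, 2) <= (2, 5, 2, 3) -> finishes; pool += (3, 3, 3, 3) = (5, 8, 5, 6)
  P4 needs (5, 7, 0, 3) <= (5, 8, 5, 6) -> finishes; pool += (1, 0, 0, 2) = (6, 8, 5, 8)
  P3 needs (4, 7, 5, 2) <= (6, 8, 5, 8) -> finishes; pool += (1, 0, 1, 0) = (7, 8, 6, 8)
  P0 needs (6, 7, 6, 8) <= (7, 8, 6, 8) -> finishes; pool += (0, 0, 2, 1) = (7, 8, 8, 9)
  P5 needs (4, 8, 8, 7) <= (7, 8, 8, 9) -> finishes; pool += (0, 1, 0, 1) = (7, 9, 8, 10)


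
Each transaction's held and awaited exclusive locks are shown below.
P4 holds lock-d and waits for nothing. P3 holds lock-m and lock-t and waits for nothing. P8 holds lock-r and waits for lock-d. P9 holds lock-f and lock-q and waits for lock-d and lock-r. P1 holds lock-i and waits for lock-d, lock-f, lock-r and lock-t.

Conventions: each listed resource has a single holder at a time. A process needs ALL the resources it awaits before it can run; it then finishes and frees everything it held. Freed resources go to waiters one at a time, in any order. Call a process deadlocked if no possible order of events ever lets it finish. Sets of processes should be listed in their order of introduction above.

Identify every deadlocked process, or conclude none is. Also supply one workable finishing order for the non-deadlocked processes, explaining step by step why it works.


The deadlocked set is empty.
Key observation: the wait relation is loop-free; peeling off processes with no waits unwinds the whole state.
One completion order for the rest: P4, P8, P9, P3, P1.
Walking it through:
  run P4 (it waits on nothing); releases lock-d
  P8 waits on lock-d — all released -> runs and releases lock-r
  P9 waits on lock-d and lock-r — all released -> runs and releases lock-f and lock-q
  run P3 (it waits on nothing); releases lock-m and lock-t
  P1 waits on lock-d, lock-f, lock-r and lock-t — all released -> runs and releases lock-i


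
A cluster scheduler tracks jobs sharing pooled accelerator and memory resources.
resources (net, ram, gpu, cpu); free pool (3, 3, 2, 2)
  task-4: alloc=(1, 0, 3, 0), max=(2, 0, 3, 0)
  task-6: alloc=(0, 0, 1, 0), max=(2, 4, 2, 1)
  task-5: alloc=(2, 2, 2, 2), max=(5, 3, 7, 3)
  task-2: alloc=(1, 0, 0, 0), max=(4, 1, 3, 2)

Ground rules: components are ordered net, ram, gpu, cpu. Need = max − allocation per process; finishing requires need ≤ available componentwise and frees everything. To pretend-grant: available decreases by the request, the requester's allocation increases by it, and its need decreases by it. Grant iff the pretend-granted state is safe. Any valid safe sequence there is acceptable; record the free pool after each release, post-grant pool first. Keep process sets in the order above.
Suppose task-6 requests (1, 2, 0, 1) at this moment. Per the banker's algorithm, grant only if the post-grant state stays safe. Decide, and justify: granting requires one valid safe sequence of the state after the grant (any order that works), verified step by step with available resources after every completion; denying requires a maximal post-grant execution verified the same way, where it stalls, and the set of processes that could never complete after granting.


GRANT. The post-grant state is safe; one safe sequence: task-4, task-5, task-6, task-2.
Key observation: after the grant the pool drops to (2, 1, 2, 1), which still lets task-4 finish first and unwind the rest.
Step-by-step check of the post-grant state:
  pool = (2, 1, 2, 1)
  task-4: need (1, 0, 0, 0) fits (2, 1, 2, 1); releases (1, 0, 3, 0), pool now (3, 1, 5, 1)
  task-5: need (3, 1, 5, 1) fits (3, 1, 5, 1); releases (2, 2, 2, 2), pool now (5, 3, 7, 3)
  task-6: need (1, 2, 1, 0) fits (5, 3, 7, 3); releases (1, 2, 1, 1), pool now (6, 5, 8, 4)
  task-2: need (3, 1, 3, 2) fits (6, 5, 8, 4); releases (1, 0, 0, 0), pool now (7, 5, 8, 4)


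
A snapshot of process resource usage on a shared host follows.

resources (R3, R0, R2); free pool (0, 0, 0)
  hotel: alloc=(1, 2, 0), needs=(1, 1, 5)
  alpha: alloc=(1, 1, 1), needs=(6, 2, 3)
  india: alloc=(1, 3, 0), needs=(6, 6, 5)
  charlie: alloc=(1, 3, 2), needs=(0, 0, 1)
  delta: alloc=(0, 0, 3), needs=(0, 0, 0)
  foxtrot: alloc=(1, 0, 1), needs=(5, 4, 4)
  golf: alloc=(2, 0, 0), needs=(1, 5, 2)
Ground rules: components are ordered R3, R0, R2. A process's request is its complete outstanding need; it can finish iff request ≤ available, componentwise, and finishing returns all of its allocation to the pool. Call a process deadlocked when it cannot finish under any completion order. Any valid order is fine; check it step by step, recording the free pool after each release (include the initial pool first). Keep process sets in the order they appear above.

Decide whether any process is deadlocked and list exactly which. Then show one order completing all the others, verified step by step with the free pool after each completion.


Deadlocked set: alpha, india and foxtrot.
Key observation: after delta, charlie, hotel, golf complete, (4, 5, 5) is the best the pool ever gets, yet each leftover process wants more R3.
The rest can finish in the order delta, charlie, hotel, golf. Verifying each step:
  pool = (0, 0, 0)
  run delta (needs (0, 0, 0), free (0, 0, 0)); after release of (0, 0, 3) the pool is (0, 0, 3)
  run charlie (needs (0, 0, 1), free (0, 0, 3)); after release of (1, 3, 2) the pool is (1, 3, 5)
  run hotel (needs (1, 1, 5), free (1, 3, 5)); after release of (1, 2, 0) the pool is (2, 5, 5)
  run golf (needs (1, 5, 2), free (2, 5, 5)); after release of (2, 0, 0) the pool is (4, 5, 5)
The blocked processes can never fit:
  alpha cannot run: need (6, 2, 3) vs free (4, 5, 5) (insufficient R3)
  india cannot run: need (6, 6, 5) vs free (4, 5, 5) (insufficient R3 and R0)
  foxtrot cannot run: need (5, 4, 4) vs free (4, 5, 5) (insufficient R3)
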